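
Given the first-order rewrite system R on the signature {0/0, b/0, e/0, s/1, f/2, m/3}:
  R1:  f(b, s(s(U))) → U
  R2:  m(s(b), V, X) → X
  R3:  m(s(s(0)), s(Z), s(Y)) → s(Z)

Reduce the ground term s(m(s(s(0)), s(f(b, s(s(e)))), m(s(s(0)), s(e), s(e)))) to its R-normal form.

s(s(e))

1. s(m(s(s(0)), s(f(b, s(s(e)))), m(s(s(0)), s(e), s(e))))  →  s(m(s(s(0)), s(e), m(s(s(0)), s(e), s(e))))   [R1 at 1.2.1]
2. s(m(s(s(0)), s(e), m(s(s(0)), s(e), s(e))))  →  s(m(s(s(0)), s(e), s(e)))   [R3 at 1.3]
3. s(m(s(s(0)), s(e), s(e)))  →  s(s(e))   [R3 at 1]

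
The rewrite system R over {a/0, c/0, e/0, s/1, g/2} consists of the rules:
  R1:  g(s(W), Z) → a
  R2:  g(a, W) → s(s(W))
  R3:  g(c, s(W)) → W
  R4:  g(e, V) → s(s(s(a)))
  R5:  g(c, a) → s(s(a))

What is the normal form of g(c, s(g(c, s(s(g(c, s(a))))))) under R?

1. g(c, s(g(c, s(s(g(c, s(a)))))))  →  g(c, s(s(g(c, s(a)))))   [R3 at ε]
2. g(c, s(s(g(c, s(a)))))  →  s(g(c, s(a)))   [R3 at ε]
3. s(g(c, s(a)))  →  s(a)   [R3 at 1]

s(a)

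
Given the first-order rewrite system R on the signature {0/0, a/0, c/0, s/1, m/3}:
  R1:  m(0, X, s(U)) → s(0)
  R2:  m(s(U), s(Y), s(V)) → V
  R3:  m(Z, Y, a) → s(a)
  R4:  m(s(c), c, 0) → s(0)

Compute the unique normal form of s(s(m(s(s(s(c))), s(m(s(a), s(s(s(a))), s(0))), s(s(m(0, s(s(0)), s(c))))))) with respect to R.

s(s(s(s(0))))

1. s(s(m(s(s(s(c))), s(m(s(a), s(s(s(a))), s(0))), s(s(m(0, s(s(0)), s(c)))))))  →  s(s(s(m(0, s(s(0)), s(c)))))   [R2 at 1.1]
2. s(s(s(m(0, s(s(0)), s(c)))))  →  s(s(s(s(0))))   [R1 at 1.1.1]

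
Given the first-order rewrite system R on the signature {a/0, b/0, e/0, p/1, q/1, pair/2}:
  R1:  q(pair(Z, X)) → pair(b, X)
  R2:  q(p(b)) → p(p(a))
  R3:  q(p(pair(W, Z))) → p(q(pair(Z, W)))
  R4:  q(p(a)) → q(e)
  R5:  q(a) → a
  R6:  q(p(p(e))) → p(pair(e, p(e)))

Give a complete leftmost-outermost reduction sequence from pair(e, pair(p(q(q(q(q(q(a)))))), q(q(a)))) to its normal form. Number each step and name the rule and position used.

1. pair(e, pair(p(q(q(q(q(q(a)))))), q(q(a))))  →  pair(e, pair(p(q(q(q(q(a))))), q(q(a))))   [R5 at 2.1.1.1.1.1.1]
2. pair(e, pair(p(q(q(q(q(a))))), q(q(a))))  →  pair(e, pair(p(q(q(q(a)))), q(q(a))))   [R5 at 2.1.1.1.1.1]
3. pair(e, pair(p(q(q(q(a)))), q(q(a))))  →  pair(e, pair(p(q(q(a))), q(q(a))))   [R5 at 2.1.1.1.1]
4. pair(e, pair(p(q(q(a))), q(q(a))))  →  pair(e, pair(p(q(a)), q(q(a))))   [R5 at 2.1.1.1]
5. pair(e, pair(p(q(a)), q(q(a))))  →  pair(e, pair(p(a), q(q(a))))   [R5 at 2.1.1]
6. pair(e, pair(p(a), q(q(a))))  →  pair(e, pair(p(a), q(a)))   [R5 at 2.2.1]
7. pair(e, pair(p(a), q(a)))  →  pair(e, pair(p(a), a))   [R5 at 2.2]

pair(e, pair(p(a), a))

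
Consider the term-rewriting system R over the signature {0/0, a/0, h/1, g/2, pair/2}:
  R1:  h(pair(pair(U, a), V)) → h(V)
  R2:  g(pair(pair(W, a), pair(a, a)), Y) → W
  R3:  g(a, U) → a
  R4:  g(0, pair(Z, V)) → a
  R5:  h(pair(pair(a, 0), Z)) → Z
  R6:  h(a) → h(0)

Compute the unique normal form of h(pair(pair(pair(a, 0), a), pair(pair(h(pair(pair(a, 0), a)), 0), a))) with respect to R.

1. h(pair(pair(pair(a, 0), a), pair(pair(h(pair(pair(a, 0), a)), 0), a)))  →  h(pair(pair(h(pair(pair(a, 0), a)), 0), a))   [R1 at ε]
2. h(pair(pair(h(pair(pair(a, 0), a)), 0), a))  →  h(pair(pair(a, 0), a))   [R5 at 1.1.1]
3. h(pair(pair(a, 0), a))  →  a   [R5 at ε]

a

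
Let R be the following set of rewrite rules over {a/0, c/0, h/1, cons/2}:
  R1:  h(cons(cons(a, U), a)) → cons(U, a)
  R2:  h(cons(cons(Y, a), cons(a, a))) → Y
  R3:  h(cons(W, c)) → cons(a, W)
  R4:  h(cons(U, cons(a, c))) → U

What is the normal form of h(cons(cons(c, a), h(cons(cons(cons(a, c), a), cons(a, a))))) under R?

cons(c, a)

1. h(cons(cons(c, a), h(cons(cons(cons(a, c), a), cons(a, a)))))  →  h(cons(cons(c, a), cons(a, c)))   [R2 at 1.2]
2. h(cons(cons(c, a), cons(a, c)))  →  cons(c, a)   [R4 at ε]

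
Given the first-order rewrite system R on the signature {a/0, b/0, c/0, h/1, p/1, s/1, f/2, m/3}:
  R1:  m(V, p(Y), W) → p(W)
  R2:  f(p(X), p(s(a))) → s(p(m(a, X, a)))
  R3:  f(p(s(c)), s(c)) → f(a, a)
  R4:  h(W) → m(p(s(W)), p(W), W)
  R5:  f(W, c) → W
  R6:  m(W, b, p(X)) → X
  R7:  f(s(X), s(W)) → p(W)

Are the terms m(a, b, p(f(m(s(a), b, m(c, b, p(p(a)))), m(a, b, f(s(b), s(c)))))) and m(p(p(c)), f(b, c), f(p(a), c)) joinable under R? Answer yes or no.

yes — NF(t₁) = a, NF(t₂) = a

Reduce t₁ = m(a, b, p(f(m(s(a), b, m(c, b, p(p(a)))), m(a, b, f(s(b), s(c)))))):
1. m(a, b, p(f(m(s(a), b, m(c, b, p(p(a)))), m(a, b, f(s(b), s(c))))))  →  f(m(s(a), b, m(c, b, p(p(a)))), m(a, b, f(s(b), s(c))))   [R6 at ε]
2. f(m(s(a), b, m(c, b, p(p(a)))), m(a, b, f(s(b), s(c))))  →  f(m(s(a), b, p(a)), m(a, b, f(s(b), s(c))))   [R6 at 1.3]
3. f(m(s(a), b, p(a)), m(a, b, f(s(b), s(c))))  →  f(a, m(a, b, f(s(b), s(c))))   [R6 at 1]
4. f(a, m(a, b, f(s(b), s(c))))  →  f(a, m(a, b, p(c)))   [R7 at 2.3]
5. f(a, m(a, b, p(c)))  →  f(a, c)   [R6 at 2]
6. f(a, c)  →  a   [R5 at ε]

Reduce t₂ = m(p(p(c)), f(b, c), f(p(a), c)):
1. m(p(p(c)), f(b, c), f(p(a), c))  →  m(p(p(c)), b, f(p(a), c))   [R5 at 2]
2. m(p(p(c)), b, f(p(a), c))  →  m(p(p(c)), b, p(a))   [R5 at 3]
3. m(p(p(c)), b, p(a))  →  a   [R6 at ε]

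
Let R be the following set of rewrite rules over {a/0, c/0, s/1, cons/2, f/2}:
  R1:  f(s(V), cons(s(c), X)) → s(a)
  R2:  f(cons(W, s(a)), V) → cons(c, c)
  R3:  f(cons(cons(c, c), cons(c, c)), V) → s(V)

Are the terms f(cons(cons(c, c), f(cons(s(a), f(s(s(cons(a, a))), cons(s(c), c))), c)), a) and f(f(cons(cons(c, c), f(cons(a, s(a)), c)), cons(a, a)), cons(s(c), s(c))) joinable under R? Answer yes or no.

yes — NF(t₁) = s(a), NF(t₂) = s(a)

Reduce t₁ = f(cons(cons(c, c), f(cons(s(a), f(s(s(cons(a, a))), cons(s(c), c))), c)), a):
1. f(cons(cons(c, c), f(cons(s(a), f(s(s(cons(a, a))), cons(s(c), c))), c)), a)  →  f(cons(cons(c, c), f(cons(s(a), s(a)), c)), a)   [R1 at 1.2.1.2]
2. f(cons(cons(c, c), f(cons(s(a), s(a)), c)), a)  →  f(cons(cons(c, c), cons(c, c)), a)   [R2 at 1.2]
3. f(cons(cons(c, c), cons(c, c)), a)  →  s(a)   [R3 at ε]

Reduce t₂ = f(f(cons(cons(c, c), f(cons(a, s(a)), c)), cons(a, a)), cons(s(c), s(c))):
1. f(f(cons(cons(c, c), f(cons(a, s(a)), c)), cons(a, a)), cons(s(c), s(c)))  →  f(f(cons(cons(c, c), cons(c, c)), cons(a, a)), cons(s(c), s(c)))   [R2 at 1.1.2]
2. f(f(cons(cons(c, c), cons(c, c)), cons(a, a)), cons(s(c), s(c)))  →  f(s(cons(a, a)), cons(s(c), s(c)))   [R3 at 1]
3. f(s(cons(a, a)), cons(s(c), s(c)))  →  s(a)   [R1 at ε]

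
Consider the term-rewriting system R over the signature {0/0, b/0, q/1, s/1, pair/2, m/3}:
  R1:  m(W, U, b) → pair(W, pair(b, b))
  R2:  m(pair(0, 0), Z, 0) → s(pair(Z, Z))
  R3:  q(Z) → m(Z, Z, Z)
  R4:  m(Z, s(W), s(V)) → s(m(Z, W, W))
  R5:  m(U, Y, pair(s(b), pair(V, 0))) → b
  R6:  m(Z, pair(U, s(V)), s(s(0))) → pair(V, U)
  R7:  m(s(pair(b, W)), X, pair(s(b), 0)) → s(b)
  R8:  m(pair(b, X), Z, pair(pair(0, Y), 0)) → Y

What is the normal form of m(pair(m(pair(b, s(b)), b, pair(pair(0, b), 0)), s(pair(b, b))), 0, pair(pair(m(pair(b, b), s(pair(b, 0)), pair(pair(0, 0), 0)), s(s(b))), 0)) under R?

s(s(b))

1. m(pair(m(pair(b, s(b)), b, pair(pair(0, b), 0)), s(pair(b, b))), 0, pair(pair(m(pair(b, b), s(pair(b, 0)), pair(pair(0, 0), 0)), s(s(b))), 0))  →  m(pair(b, s(pair(b, b))), 0, pair(pair(m(pair(b, b), s(pair(b, 0)), pair(pair(0, 0), 0)), s(s(b))), 0))   [R8 at 1.1]
2. m(pair(b, s(pair(b, b))), 0, pair(pair(m(pair(b, b), s(pair(b, 0)), pair(pair(0, 0), 0)), s(s(b))), 0))  →  m(pair(b, s(pair(b, b))), 0, pair(pair(0, s(s(b))), 0))   [R8 at 3.1.1]
3. m(pair(b, s(pair(b, b))), 0, pair(pair(0, s(s(b))), 0))  →  s(s(b))   [R8 at ε]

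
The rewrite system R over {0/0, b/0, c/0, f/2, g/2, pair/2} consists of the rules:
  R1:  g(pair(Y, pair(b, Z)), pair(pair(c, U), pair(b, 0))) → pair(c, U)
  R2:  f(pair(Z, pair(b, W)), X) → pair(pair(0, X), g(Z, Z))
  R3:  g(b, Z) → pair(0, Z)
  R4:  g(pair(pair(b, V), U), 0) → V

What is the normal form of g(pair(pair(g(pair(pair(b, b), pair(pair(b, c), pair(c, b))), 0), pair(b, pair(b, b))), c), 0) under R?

pair(b, pair(b, b))

1. g(pair(pair(g(pair(pair(b, b), pair(pair(b, c), pair(c, b))), 0), pair(b, pair(b, b))), c), 0)  →  g(pair(pair(b, pair(b, pair(b, b))), c), 0)   [R4 at 1.1.1]
2. g(pair(pair(b, pair(b, pair(b, b))), c), 0)  →  pair(b, pair(b, b))   [R4 at ε]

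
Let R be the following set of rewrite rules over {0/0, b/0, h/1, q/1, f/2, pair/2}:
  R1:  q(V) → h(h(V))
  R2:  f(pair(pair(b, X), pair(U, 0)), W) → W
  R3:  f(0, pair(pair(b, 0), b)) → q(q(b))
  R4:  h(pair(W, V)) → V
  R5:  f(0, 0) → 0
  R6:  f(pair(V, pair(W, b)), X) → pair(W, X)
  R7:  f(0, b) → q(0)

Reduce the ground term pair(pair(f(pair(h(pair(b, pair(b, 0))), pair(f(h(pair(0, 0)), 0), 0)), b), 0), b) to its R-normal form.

pair(pair(b, 0), b)

1. pair(pair(f(pair(h(pair(b, pair(b, 0))), pair(f(h(pair(0, 0)), 0), 0)), b), 0), b)  →  pair(pair(f(pair(pair(b, 0), pair(f(h(pair(0, 0)), 0), 0)), b), 0), b)   [R4 at 1.1.1.1]
2. pair(pair(f(pair(pair(b, 0), pair(f(h(pair(0, 0)), 0), 0)), b), 0), b)  →  pair(pair(b, 0), b)   [R2 at 1.1]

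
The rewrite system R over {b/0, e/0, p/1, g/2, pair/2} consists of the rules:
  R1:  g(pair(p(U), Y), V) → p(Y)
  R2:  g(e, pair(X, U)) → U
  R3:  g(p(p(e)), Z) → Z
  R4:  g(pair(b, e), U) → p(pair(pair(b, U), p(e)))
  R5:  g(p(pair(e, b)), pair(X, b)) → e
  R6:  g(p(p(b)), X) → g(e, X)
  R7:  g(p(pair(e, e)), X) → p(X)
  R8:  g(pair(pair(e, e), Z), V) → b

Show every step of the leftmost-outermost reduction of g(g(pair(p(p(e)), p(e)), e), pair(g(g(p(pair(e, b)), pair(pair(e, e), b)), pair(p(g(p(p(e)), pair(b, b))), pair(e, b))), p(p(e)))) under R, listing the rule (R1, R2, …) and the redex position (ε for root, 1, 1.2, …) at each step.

pair(pair(e, b), p(p(e)))

1. g(g(pair(p(p(e)), p(e)), e), pair(g(g(p(pair(e, b)), pair(pair(e, e), b)), pair(p(g(p(p(e)), pair(b, b))), pair(e, b))), p(p(e))))  →  g(p(p(e)), pair(g(g(p(pair(e, b)), pair(pair(e, e), b)), pair(p(g(p(p(e)), pair(b, b))), pair(e, b))), p(p(e))))   [R1 at 1]
2. g(p(p(e)), pair(g(g(p(pair(e, b)), pair(pair(e, e), b)), pair(p(g(p(p(e)), pair(b, b))), pair(e, b))), p(p(e))))  →  pair(g(g(p(pair(e, b)), pair(pair(e, e), b)), pair(p(g(p(p(e)), pair(b, b))), pair(e, b))), p(p(e)))   [R3 at ε]
3. pair(g(g(p(pair(e, b)), pair(pair(e, e), b)), pair(p(g(p(p(e)), pair(b, b))), pair(e, b))), p(p(e)))  →  pair(g(e, pair(p(g(p(p(e)), pair(b, b))), pair(e, b))), p(p(e)))   [R5 at 1.1]
4. pair(g(e, pair(p(g(p(p(e)), pair(b, b))), pair(e, b))), p(p(e)))  →  pair(pair(e, b), p(p(e)))   [R2 at 1]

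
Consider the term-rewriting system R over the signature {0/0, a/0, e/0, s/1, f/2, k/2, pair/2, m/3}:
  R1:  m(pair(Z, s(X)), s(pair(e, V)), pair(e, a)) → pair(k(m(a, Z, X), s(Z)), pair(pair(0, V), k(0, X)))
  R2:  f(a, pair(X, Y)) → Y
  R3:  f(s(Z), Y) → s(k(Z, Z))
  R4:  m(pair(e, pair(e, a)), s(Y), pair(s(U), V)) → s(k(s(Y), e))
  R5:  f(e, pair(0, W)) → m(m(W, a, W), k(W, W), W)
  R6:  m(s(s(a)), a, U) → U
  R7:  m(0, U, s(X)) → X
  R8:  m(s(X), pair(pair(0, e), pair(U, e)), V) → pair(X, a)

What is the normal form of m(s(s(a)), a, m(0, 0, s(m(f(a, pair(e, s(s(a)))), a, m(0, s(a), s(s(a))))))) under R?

1. m(s(s(a)), a, m(0, 0, s(m(f(a, pair(e, s(s(a)))), a, m(0, s(a), s(s(a)))))))  →  m(0, 0, s(m(f(a, pair(e, s(s(a)))), a, m(0, s(a), s(s(a))))))   [R6 at ε]
2. m(0, 0, s(m(f(a, pair(e, s(s(a)))), a, m(0, s(a), s(s(a))))))  →  m(f(a, pair(e, s(s(a)))), a, m(0, s(a), s(s(a))))   [R7 at ε]
3. m(f(a, pair(e, s(s(a)))), a, m(0, s(a), s(s(a))))  →  m(s(s(a)), a, m(0, s(a), s(s(a))))   [R2 at 1]
4. m(s(s(a)), a, m(0, s(a), s(s(a))))  →  m(0, s(a), s(s(a)))   [R6 at ε]
5. m(0, s(a), s(s(a)))  →  s(a)   [R7 at ε]

s(a)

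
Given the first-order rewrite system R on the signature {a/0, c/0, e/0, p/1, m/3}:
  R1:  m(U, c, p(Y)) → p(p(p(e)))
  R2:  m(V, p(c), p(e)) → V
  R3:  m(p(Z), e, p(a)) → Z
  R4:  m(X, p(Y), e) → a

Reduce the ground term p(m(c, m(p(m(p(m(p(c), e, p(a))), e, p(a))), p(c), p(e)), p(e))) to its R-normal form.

1. p(m(c, m(p(m(p(m(p(c), e, p(a))), e, p(a))), p(c), p(e)), p(e)))  →  p(m(c, p(m(p(m(p(c), e, p(a))), e, p(a))), p(e)))   [R2 at 1.2]
2. p(m(c, p(m(p(m(p(c), e, p(a))), e, p(a))), p(e)))  →  p(m(c, p(m(p(c), e, p(a))), p(e)))   [R3 at 1.2.1]
3. p(m(c, p(m(p(c), e, p(a))), p(e)))  →  p(m(c, p(c), p(e)))   [R3 at 1.2.1]
4. p(m(c, p(c), p(e)))  →  p(c)   [R2 at 1]

p(c)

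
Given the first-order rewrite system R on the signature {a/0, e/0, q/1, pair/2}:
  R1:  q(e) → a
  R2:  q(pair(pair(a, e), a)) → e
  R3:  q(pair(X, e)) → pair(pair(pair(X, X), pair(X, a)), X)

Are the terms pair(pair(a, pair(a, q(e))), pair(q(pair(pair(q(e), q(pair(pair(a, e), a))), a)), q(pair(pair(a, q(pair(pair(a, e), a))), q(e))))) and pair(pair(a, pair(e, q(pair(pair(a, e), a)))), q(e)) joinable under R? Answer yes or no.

Reduce t₁ = pair(pair(a, pair(a, q(e))), pair(q(pair(pair(q(e), q(pair(pair(a, e), a))), a)), q(pair(pair(a, q(pair(pair(a, e), a))), q(e))))):
1. pair(pair(a, pair(a, q(e))), pair(q(pair(pair(q(e), q(pair(pair(a, e), a))), a)), q(pair(pair(a, q(pair(pair(a, e), a))), q(e)))))  →  pair(pair(a, pair(a, a)), pair(q(pair(pair(q(e), q(pair(pair(a, e), a))), a)), q(pair(pair(a, q(pair(pair(a, e), a))), q(e)))))   [R1 at 1.2.2]
2. pair(pair(a, pair(a, a)), pair(q(pair(pair(q(e), q(pair(pair(a, e), a))), a)), q(pair(pair(a, q(pair(pair(a, e), a))), q(e)))))  →  pair(pair(a, pair(a, a)), pair(q(pair(pair(a, q(pair(pair(a, e), a))), a)), q(pair(pair(a, q(pair(pair(a, e), a))), q(e)))))   [R1 at 2.1.1.1.1]
3. pair(pair(a, pair(a, a)), pair(q(pair(pair(a, q(pair(pair(a, e), a))), a)), q(pair(pair(a, q(pair(pair(a, e), a))), q(e)))))  →  pair(pair(a, pair(a, a)), pair(q(pair(pair(a, e), a)), q(pair(pair(a, q(pair(pair(a, e), a))), q(e)))))   [R2 at 2.1.1.1.2]
4. pair(pair(a, pair(a, a)), pair(q(pair(pair(a, e), a)), q(pair(pair(a, q(pair(pair(a, e), a))), q(e)))))  →  pair(pair(a, pair(a, a)), pair(e, q(pair(pair(a, q(pair(pair(a, e), a))), q(e)))))   [R2 at 2.1]
5. pair(pair(a, pair(a, a)), pair(e, q(pair(pair(a, q(pair(pair(a, e), a))), q(e)))))  →  pair(pair(a, pair(a, a)), pair(e, q(pair(pair(a, e), q(e)))))   [R2 at 2.2.1.1.2]
6. pair(pair(a, pair(a, a)), pair(e, q(pair(pair(a, e), q(e)))))  →  pair(pair(a, pair(a, a)), pair(e, q(pair(pair(a, e), a))))   [R1 at 2.2.1.2]
7. pair(pair(a, pair(a, a)), pair(e, q(pair(pair(a, e), a))))  →  pair(pair(a, pair(a, a)), pair(e, e))   [R2 at 2.2]

Reduce t₂ = pair(pair(a, pair(e, q(pair(pair(a, e), a)))), q(e)):
1. pair(pair(a, pair(e, q(pair(pair(a, e), a)))), q(e))  →  pair(pair(a, pair(e, e)), q(e))   [R2 at 1.2.2]
2. pair(pair(a, pair(e, e)), q(e))  →  pair(pair(a, pair(e, e)), a)   [R1 at 2]

no — NF(t₁) = pair(pair(a, pair(a, a)), pair(e, e)), NF(t₂) = pair(pair(a, pair(e, e)), a)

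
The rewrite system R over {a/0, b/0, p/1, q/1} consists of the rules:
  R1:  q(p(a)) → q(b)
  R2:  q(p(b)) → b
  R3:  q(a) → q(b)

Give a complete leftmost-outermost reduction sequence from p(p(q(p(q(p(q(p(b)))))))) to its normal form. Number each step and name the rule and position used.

1. p(p(q(p(q(p(q(p(b))))))))  →  p(p(q(p(q(p(b))))))   [R2 at 1.1.1.1.1.1]
2. p(p(q(p(q(p(b))))))  →  p(p(q(p(b))))   [R2 at 1.1.1.1]
3. p(p(q(p(b))))  →  p(p(b))   [R2 at 1.1]

p(p(b))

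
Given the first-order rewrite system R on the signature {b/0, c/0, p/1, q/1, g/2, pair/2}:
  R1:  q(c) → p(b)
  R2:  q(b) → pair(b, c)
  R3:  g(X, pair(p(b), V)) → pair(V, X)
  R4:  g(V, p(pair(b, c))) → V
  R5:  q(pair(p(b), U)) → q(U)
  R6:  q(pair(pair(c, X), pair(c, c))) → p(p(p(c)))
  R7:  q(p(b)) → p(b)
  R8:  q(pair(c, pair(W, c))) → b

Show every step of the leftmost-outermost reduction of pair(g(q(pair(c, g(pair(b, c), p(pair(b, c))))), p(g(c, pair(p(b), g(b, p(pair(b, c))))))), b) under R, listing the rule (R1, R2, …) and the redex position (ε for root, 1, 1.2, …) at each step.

pair(b, b)

1. pair(g(q(pair(c, g(pair(b, c), p(pair(b, c))))), p(g(c, pair(p(b), g(b, p(pair(b, c))))))), b)  →  pair(g(q(pair(c, pair(b, c))), p(g(c, pair(p(b), g(b, p(pair(b, c))))))), b)   [R4 at 1.1.1.2]
2. pair(g(q(pair(c, pair(b, c))), p(g(c, pair(p(b), g(b, p(pair(b, c))))))), b)  →  pair(g(b, p(g(c, pair(p(b), g(b, p(pair(b, c))))))), b)   [R8 at 1.1]
3. pair(g(b, p(g(c, pair(p(b), g(b, p(pair(b, c))))))), b)  →  pair(g(b, p(pair(g(b, p(pair(b, c))), c))), b)   [R3 at 1.2.1]
4. pair(g(b, p(pair(g(b, p(pair(b, c))), c))), b)  →  pair(g(b, p(pair(b, c))), b)   [R4 at 1.2.1.1]
5. pair(g(b, p(pair(b, c))), b)  →  pair(b, b)   [R4 at 1]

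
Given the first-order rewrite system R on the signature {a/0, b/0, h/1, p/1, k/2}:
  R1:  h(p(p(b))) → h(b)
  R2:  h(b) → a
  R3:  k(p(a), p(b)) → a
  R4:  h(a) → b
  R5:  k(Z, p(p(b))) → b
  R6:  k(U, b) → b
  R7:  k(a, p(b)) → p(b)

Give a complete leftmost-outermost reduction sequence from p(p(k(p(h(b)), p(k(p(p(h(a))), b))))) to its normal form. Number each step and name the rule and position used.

1. p(p(k(p(h(b)), p(k(p(p(h(a))), b)))))  →  p(p(k(p(a), p(k(p(p(h(a))), b)))))   [R2 at 1.1.1.1]
2. p(p(k(p(a), p(k(p(p(h(a))), b)))))  →  p(p(k(p(a), p(b))))   [R6 at 1.1.2.1]
3. p(p(k(p(a), p(b))))  →  p(p(a))   [R3 at 1.1]

p(p(a))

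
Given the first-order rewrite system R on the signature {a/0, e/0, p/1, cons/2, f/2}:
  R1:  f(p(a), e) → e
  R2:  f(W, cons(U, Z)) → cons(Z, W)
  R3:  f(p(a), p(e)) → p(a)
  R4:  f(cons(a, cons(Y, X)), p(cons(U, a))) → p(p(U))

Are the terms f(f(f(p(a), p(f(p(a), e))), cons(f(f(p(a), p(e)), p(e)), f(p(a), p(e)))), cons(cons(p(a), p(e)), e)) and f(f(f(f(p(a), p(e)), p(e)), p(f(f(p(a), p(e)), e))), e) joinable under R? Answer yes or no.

no — NF(t₁) = cons(e, cons(p(a), p(a))), NF(t₂) = e

Reduce t₁ = f(f(f(p(a), p(f(p(a), e))), cons(f(f(p(a), p(e)), p(e)), f(p(a), p(e)))), cons(cons(p(a), p(e)), e)):
1. f(f(f(p(a), p(f(p(a), e))), cons(f(f(p(a), p(e)), p(e)), f(p(a), p(e)))), cons(cons(p(a), p(e)), e))  →  cons(e, f(f(p(a), p(f(p(a), e))), cons(f(f(p(a), p(e)), p(e)), f(p(a), p(e)))))   [R2 at ε]
2. cons(e, f(f(p(a), p(f(p(a), e))), cons(f(f(p(a), p(e)), p(e)), f(p(a), p(e)))))  →  cons(e, cons(f(p(a), p(e)), f(p(a), p(f(p(a), e)))))   [R2 at 2]
3. cons(e, cons(f(p(a), p(e)), f(p(a), p(f(p(a), e)))))  →  cons(e, cons(p(a), f(p(a), p(f(p(a), e)))))   [R3 at 2.1]
4. cons(e, cons(p(a), f(p(a), p(f(p(a), e)))))  →  cons(e, cons(p(a), f(p(a), p(e))))   [R1 at 2.2.2.1]
5. cons(e, cons(p(a), f(p(a), p(e))))  →  cons(e, cons(p(a), p(a)))   [R3 at 2.2]

Reduce t₂ = f(f(f(f(p(a), p(e)), p(e)), p(f(f(p(a), p(e)), e))), e):
1. f(f(f(f(p(a), p(e)), p(e)), p(f(f(p(a), p(e)), e))), e)  →  f(f(f(p(a), p(e)), p(f(f(p(a), p(e)), e))), e)   [R3 at 1.1.1]
2. f(f(f(p(a), p(e)), p(f(f(p(a), p(e)), e))), e)  →  f(f(p(a), p(f(f(p(a), p(e)), e))), e)   [R3 at 1.1]
3. f(f(p(a), p(f(f(p(a), p(e)), e))), e)  →  f(f(p(a), p(f(p(a), e))), e)   [R3 at 1.2.1.1]
4. f(f(p(a), p(f(p(a), e))), e)  →  f(f(p(a), p(e)), e)   [R1 at 1.2.1]
5. f(f(p(a), p(e)), e)  →  f(p(a), e)   [R3 at 1]
6. f(p(a), e)  →  e   [R1 at ε]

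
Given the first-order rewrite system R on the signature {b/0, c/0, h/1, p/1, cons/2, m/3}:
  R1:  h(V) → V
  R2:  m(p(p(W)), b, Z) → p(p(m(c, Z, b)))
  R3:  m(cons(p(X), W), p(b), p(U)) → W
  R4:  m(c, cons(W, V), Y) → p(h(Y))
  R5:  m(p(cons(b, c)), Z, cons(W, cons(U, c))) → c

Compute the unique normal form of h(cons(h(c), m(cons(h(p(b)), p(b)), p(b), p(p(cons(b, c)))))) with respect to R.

cons(c, p(b))

1. h(cons(h(c), m(cons(h(p(b)), p(b)), p(b), p(p(cons(b, c))))))  →  cons(h(c), m(cons(h(p(b)), p(b)), p(b), p(p(cons(b, c)))))   [R1 at ε]
2. cons(h(c), m(cons(h(p(b)), p(b)), p(b), p(p(cons(b, c)))))  →  cons(c, m(cons(h(p(b)), p(b)), p(b), p(p(cons(b, c)))))   [R1 at 1]
3. cons(c, m(cons(h(p(b)), p(b)), p(b), p(p(cons(b, c)))))  →  cons(c, m(cons(p(b), p(b)), p(b), p(p(cons(b, c)))))   [R1 at 2.1.1]
4. cons(c, m(cons(p(b), p(b)), p(b), p(p(cons(b, c)))))  →  cons(c, p(b))   [R3 at 2]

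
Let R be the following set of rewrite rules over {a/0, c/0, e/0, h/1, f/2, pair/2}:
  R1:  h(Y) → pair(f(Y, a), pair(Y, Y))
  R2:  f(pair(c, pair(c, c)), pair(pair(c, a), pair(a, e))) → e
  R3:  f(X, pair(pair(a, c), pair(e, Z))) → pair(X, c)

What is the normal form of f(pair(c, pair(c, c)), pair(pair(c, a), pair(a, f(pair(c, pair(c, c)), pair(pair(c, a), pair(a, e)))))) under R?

e

1. f(pair(c, pair(c, c)), pair(pair(c, a), pair(a, f(pair(c, pair(c, c)), pair(pair(c, a), pair(a, e))))))  →  f(pair(c, pair(c, c)), pair(pair(c, a), pair(a, e)))   [R2 at 2.2.2]
2. f(pair(c, pair(c, c)), pair(pair(c, a), pair(a, e)))  →  e   [R2 at ε]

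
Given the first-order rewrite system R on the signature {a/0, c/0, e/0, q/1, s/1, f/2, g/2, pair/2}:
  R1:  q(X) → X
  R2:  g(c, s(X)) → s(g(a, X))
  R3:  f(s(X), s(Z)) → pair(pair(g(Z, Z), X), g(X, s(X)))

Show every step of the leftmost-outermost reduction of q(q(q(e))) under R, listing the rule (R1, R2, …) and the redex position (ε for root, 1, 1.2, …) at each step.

e

1. q(q(q(e)))  →  q(q(e))   [R1 at ε]
2. q(q(e))  →  q(e)   [R1 at ε]
3. q(e)  →  e   [R1 at ε]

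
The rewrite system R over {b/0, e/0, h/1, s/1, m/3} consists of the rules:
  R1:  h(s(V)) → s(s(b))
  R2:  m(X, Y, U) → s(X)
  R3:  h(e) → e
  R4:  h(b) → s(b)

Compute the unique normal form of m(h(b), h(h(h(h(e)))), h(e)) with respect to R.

1. m(h(b), h(h(h(h(e)))), h(e))  →  s(h(b))   [R2 at ε]
2. s(h(b))  →  s(s(b))   [R4 at 1]

s(s(b))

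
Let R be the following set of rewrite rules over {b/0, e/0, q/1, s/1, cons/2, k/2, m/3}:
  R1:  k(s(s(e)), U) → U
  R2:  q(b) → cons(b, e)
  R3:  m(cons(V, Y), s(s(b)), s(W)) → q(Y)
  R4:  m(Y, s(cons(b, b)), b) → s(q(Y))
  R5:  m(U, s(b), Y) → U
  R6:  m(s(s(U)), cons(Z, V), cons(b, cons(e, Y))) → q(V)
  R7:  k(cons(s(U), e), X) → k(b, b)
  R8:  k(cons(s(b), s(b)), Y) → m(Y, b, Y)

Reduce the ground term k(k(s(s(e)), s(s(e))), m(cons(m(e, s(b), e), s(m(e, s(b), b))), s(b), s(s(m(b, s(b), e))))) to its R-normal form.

1. k(k(s(s(e)), s(s(e))), m(cons(m(e, s(b), e), s(m(e, s(b), b))), s(b), s(s(m(b, s(b), e)))))  →  k(s(s(e)), m(cons(m(e, s(b), e), s(m(e, s(b), b))), s(b), s(s(m(b, s(b), e)))))   [R1 at 1]
2. k(s(s(e)), m(cons(m(e, s(b), e), s(m(e, s(b), b))), s(b), s(s(m(b, s(b), e)))))  →  m(cons(m(e, s(b), e), s(m(e, s(b), b))), s(b), s(s(m(b, s(b), e))))   [R1 at ε]
3. m(cons(m(e, s(b), e), s(m(e, s(b), b))), s(b), s(s(m(b, s(b), e))))  →  cons(m(e, s(b), e), s(m(e, s(b), b)))   [R5 at ε]
4. cons(m(e, s(b), e), s(m(e, s(b), b)))  →  cons(e, s(m(e, s(b), b)))   [R5 at 1]
5. cons(e, s(m(e, s(b), b)))  →  cons(e, s(e))   [R5 at 2.1]

cons(e, s(e))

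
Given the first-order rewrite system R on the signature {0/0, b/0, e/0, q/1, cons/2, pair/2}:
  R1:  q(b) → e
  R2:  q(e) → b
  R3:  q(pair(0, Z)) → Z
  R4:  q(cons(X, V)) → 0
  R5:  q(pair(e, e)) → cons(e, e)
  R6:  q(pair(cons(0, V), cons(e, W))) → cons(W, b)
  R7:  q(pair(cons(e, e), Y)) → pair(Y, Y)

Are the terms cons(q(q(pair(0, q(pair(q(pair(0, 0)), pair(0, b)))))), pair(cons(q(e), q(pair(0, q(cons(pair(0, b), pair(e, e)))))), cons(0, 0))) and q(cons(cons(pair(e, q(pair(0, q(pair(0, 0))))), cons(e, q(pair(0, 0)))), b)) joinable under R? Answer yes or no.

Reduce t₁ = cons(q(q(pair(0, q(pair(q(pair(0, 0)), pair(0, b)))))), pair(cons(q(e), q(pair(0, q(cons(pair(0, b), pair(e, e)))))), cons(0, 0))):
1. cons(q(q(pair(0, q(pair(q(pair(0, 0)), pair(0, b)))))), pair(cons(q(e), q(pair(0, q(cons(pair(0, b), pair(e, e)))))), cons(0, 0)))  →  cons(q(q(pair(q(pair(0, 0)), pair(0, b)))), pair(cons(q(e), q(pair(0, q(cons(pair(0, b), pair(e, e)))))), cons(0, 0)))   [R3 at 1.1]
2. cons(q(q(pair(q(pair(0, 0)), pair(0, b)))), pair(cons(q(e), q(pair(0, q(cons(pair(0, b), pair(e, e)))))), cons(0, 0)))  →  cons(q(q(pair(0, pair(0, b)))), pair(cons(q(e), q(pair(0, q(cons(pair(0, b), pair(e, e)))))), cons(0, 0)))   [R3 at 1.1.1.1]
3. cons(q(q(pair(0, pair(0, b)))), pair(cons(q(e), q(pair(0, q(cons(pair(0, b), pair(e, e)))))), cons(0, 0)))  →  cons(q(pair(0, b)), pair(cons(q(e), q(pair(0, q(cons(pair(0, b), pair(e, e)))))), cons(0, 0)))   [R3 at 1.1]
4. cons(q(pair(0, b)), pair(cons(q(e), q(pair(0, q(cons(pair(0, b), pair(e, e)))))), cons(0, 0)))  →  cons(b, pair(cons(q(e), q(pair(0, q(cons(pair(0, b), pair(e, e)))))), cons(0, 0)))   [R3 at 1]
5. cons(b, pair(cons(q(e), q(pair(0, q(cons(pair(0, b), pair(e, e)))))), cons(0, 0)))  →  cons(b, pair(cons(b, q(pair(0, q(cons(pair(0, b), pair(e, e)))))), cons(0, 0)))   [R2 at 2.1.1]
6. cons(b, pair(cons(b, q(pair(0, q(cons(pair(0, b), pair(e, e)))))), cons(0, 0)))  →  cons(b, pair(cons(b, q(cons(pair(0, b), pair(e, e)))), cons(0, 0)))   [R3 at 2.1.2]
7. cons(b, pair(cons(b, q(cons(pair(0, b), pair(e, e)))), cons(0, 0)))  →  cons(b, pair(cons(b, 0), cons(0, 0)))   [R4 at 2.1.2]

Reduce t₂ = q(cons(cons(pair(e, q(pair(0, q(pair(0, 0))))), cons(e, q(pair(0, 0)))), b)):
1. q(cons(cons(pair(e, q(pair(0, q(pair(0, 0))))), cons(e, q(pair(0, 0)))), b))  →  0   [R4 at ε]

no — NF(t₁) = cons(b, pair(cons(b, 0), cons(0, 0))), NF(t₂) = 0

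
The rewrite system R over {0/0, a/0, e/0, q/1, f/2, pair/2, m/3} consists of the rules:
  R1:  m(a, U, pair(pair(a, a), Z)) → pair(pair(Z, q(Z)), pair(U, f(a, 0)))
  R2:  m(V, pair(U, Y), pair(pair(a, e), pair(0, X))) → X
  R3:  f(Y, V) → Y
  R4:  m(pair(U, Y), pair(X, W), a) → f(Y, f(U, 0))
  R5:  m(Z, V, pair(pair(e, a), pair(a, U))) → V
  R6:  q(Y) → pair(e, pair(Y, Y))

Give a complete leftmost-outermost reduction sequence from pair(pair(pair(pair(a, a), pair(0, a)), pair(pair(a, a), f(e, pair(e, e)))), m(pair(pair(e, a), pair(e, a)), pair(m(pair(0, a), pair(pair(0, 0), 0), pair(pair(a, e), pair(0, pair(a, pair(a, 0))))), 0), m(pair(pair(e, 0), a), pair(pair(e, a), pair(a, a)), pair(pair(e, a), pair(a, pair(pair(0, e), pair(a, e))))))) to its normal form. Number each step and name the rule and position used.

pair(pair(pair(pair(a, a), pair(0, a)), pair(pair(a, a), e)), pair(pair(a, pair(a, 0)), 0))

1. pair(pair(pair(pair(a, a), pair(0, a)), pair(pair(a, a), f(e, pair(e, e)))), m(pair(pair(e, a), pair(e, a)), pair(m(pair(0, a), pair(pair(0, 0), 0), pair(pair(a, e), pair(0, pair(a, pair(a, 0))))), 0), m(pair(pair(e, 0), a), pair(pair(e, a), pair(a, a)), pair(pair(e, a), pair(a, pair(pair(0, e), pair(a, e)))))))  →  pair(pair(pair(pair(a, a), pair(0, a)), pair(pair(a, a), e)), m(pair(pair(e, a), pair(e, a)), pair(m(pair(0, a), pair(pair(0, 0), 0), pair(pair(a, e), pair(0, pair(a, pair(a, 0))))), 0), m(pair(pair(e, 0), a), pair(pair(e, a), pair(a, a)), pair(pair(e, a), pair(a, pair(pair(0, e), pair(a, e)))))))   [R3 at 1.2.2]
2. pair(pair(pair(pair(a, a), pair(0, a)), pair(pair(a, a), e)), m(pair(pair(e, a), pair(e, a)), pair(m(pair(0, a), pair(pair(0, 0), 0), pair(pair(a, e), pair(0, pair(a, pair(a, 0))))), 0), m(pair(pair(e, 0), a), pair(pair(e, a), pair(a, a)), pair(pair(e, a), pair(a, pair(pair(0, e), pair(a, e)))))))  →  pair(pair(pair(pair(a, a), pair(0, a)), pair(pair(a, a), e)), m(pair(pair(e, a), pair(e, a)), pair(pair(a, pair(a, 0)), 0), m(pair(pair(e, 0), a), pair(pair(e, a), pair(a, a)), pair(pair(e, a), pair(a, pair(pair(0, e), pair(a, e)))))))   [R2 at 2.2.1]
3. pair(pair(pair(pair(a, a), pair(0, a)), pair(pair(a, a), e)), m(pair(pair(e, a), pair(e, a)), pair(pair(a, pair(a, 0)), 0), m(pair(pair(e, 0), a), pair(pair(e, a), pair(a, a)), pair(pair(e, a), pair(a, pair(pair(0, e), pair(a, e)))))))  →  pair(pair(pair(pair(a, a), pair(0, a)), pair(pair(a, a), e)), m(pair(pair(e, a), pair(e, a)), pair(pair(a, pair(a, 0)), 0), pair(pair(e, a), pair(a, a))))   [R5 at 2.3]
4. pair(pair(pair(pair(a, a), pair(0, a)), pair(pair(a, a), e)), m(pair(pair(e, a), pair(e, a)), pair(pair(a, pair(a, 0)), 0), pair(pair(e, a), pair(a, a))))  →  pair(pair(pair(pair(a, a), pair(0, a)), pair(pair(a, a), e)), pair(pair(a, pair(a, 0)), 0))   [R5 at 2]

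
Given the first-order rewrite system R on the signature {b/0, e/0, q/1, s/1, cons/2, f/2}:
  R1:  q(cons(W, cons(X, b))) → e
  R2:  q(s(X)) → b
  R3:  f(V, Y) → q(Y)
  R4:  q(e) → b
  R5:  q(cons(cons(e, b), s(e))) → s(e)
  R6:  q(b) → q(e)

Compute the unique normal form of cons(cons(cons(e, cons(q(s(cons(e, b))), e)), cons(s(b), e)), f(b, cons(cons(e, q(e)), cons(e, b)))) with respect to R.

cons(cons(cons(e, cons(b, e)), cons(s(b), e)), e)

1. cons(cons(cons(e, cons(q(s(cons(e, b))), e)), cons(s(b), e)), f(b, cons(cons(e, q(e)), cons(e, b))))  →  cons(cons(cons(e, cons(b, e)), cons(s(b), e)), f(b, cons(cons(e, q(e)), cons(e, b))))   [R2 at 1.1.2.1]
2. cons(cons(cons(e, cons(b, e)), cons(s(b), e)), f(b, cons(cons(e, q(e)), cons(e, b))))  →  cons(cons(cons(e, cons(b, e)), cons(s(b), e)), q(cons(cons(e, q(e)), cons(e, b))))   [R3 at 2]
3. cons(cons(cons(e, cons(b, e)), cons(s(b), e)), q(cons(cons(e, q(e)), cons(e, b))))  →  cons(cons(cons(e, cons(b, e)), cons(s(b), e)), e)   [R1 at 2]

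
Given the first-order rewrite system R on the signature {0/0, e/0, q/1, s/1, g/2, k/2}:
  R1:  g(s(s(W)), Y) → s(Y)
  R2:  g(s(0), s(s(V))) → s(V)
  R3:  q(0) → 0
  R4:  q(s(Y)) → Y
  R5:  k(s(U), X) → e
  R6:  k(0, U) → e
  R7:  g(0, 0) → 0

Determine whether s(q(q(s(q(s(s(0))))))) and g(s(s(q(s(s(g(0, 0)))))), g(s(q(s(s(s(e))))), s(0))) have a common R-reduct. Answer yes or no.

no — NF(t₁) = s(0), NF(t₂) = s(s(s(0)))

Reduce t₁ = s(q(q(s(q(s(s(0))))))):
1. s(q(q(s(q(s(s(0)))))))  →  s(q(q(s(s(0)))))   [R4 at 1.1]
2. s(q(q(s(s(0)))))  →  s(q(s(0)))   [R4 at 1.1]
3. s(q(s(0)))  →  s(0)   [R4 at 1]

Reduce t₂ = g(s(s(q(s(s(g(0, 0)))))), g(s(q(s(s(s(e))))), s(0))):
1. g(s(s(q(s(s(g(0, 0)))))), g(s(q(s(s(s(e))))), s(0)))  →  s(g(s(q(s(s(s(e))))), s(0)))   [R1 at ε]
2. s(g(s(q(s(s(s(e))))), s(0)))  →  s(g(s(s(s(e))), s(0)))   [R4 at 1.1.1]
3. s(g(s(s(s(e))), s(0)))  →  s(s(s(0)))   [R1 at 1]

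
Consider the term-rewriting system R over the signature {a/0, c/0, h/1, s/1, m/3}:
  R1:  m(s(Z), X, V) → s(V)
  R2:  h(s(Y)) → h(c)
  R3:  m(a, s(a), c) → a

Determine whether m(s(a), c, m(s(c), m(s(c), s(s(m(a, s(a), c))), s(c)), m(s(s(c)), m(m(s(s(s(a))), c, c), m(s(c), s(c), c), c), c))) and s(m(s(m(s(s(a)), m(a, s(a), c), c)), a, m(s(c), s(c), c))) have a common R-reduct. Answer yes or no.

yes — NF(t₁) = s(s(s(c))), NF(t₂) = s(s(s(c)))

Reduce t₁ = m(s(a), c, m(s(c), m(s(c), s(s(m(a, s(a), c))), s(c)), m(s(s(c)), m(m(s(s(s(a))), c, c), m(s(c), s(c), c), c), c))):
1. m(s(a), c, m(s(c), m(s(c), s(s(m(a, s(a), c))), s(c)), m(s(s(c)), m(m(s(s(s(a))), c, c), m(s(c), s(c), c), c), c)))  →  s(m(s(c), m(s(c), s(s(m(a, s(a), c))), s(c)), m(s(s(c)), m(m(s(s(s(a))), c, c), m(s(c), s(c), c), c), c)))   [R1 at ε]
2. s(m(s(c), m(s(c), s(s(m(a, s(a), c))), s(c)), m(s(s(c)), m(m(s(s(s(a))), c, c), m(s(c), s(c), c), c), c)))  →  s(s(m(s(s(c)), m(m(s(s(s(a))), c, c), m(s(c), s(c), c), c), c)))   [R1 at 1]
3. s(s(m(s(s(c)), m(m(s(s(s(a))), c, c), m(s(c), s(c), c), c), c)))  →  s(s(s(c)))   [R1 at 1.1]

Reduce t₂ = s(m(s(m(s(s(a)), m(a, s(a), c), c)), a, m(s(c), s(c), c))):
1. s(m(s(m(s(s(a)), m(a, s(a), c), c)), a, m(s(c), s(c), c)))  →  s(s(m(s(c), s(c), c)))   [R1 at 1]
2. s(s(m(s(c), s(c), c)))  →  s(s(s(c)))   [R1 at 1.1]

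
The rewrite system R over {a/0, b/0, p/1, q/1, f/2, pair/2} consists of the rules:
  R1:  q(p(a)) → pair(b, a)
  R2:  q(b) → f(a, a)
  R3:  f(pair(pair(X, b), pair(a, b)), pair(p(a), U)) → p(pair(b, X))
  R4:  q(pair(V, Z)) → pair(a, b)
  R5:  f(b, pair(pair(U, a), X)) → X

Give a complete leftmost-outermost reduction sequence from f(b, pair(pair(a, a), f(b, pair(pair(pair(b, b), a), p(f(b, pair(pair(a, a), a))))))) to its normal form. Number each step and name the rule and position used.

1. f(b, pair(pair(a, a), f(b, pair(pair(pair(b, b), a), p(f(b, pair(pair(a, a), a)))))))  →  f(b, pair(pair(pair(b, b), a), p(f(b, pair(pair(a, a), a)))))   [R5 at ε]
2. f(b, pair(pair(pair(b, b), a), p(f(b, pair(pair(a, a), a)))))  →  p(f(b, pair(pair(a, a), a)))   [R5 at ε]
3. p(f(b, pair(pair(a, a), a)))  →  p(a)   [R5 at 1]

p(a)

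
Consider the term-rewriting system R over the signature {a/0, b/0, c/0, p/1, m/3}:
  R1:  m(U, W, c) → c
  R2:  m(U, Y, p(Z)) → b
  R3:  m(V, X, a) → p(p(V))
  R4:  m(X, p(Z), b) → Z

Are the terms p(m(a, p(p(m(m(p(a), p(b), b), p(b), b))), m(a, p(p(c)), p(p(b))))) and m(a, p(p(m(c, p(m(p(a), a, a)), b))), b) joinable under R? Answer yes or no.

Reduce t₁ = p(m(a, p(p(m(m(p(a), p(b), b), p(b), b))), m(a, p(p(c)), p(p(b))))):
1. p(m(a, p(p(m(m(p(a), p(b), b), p(b), b))), m(a, p(p(c)), p(p(b)))))  →  p(m(a, p(p(b)), m(a, p(p(c)), p(p(b)))))   [R4 at 1.2.1.1]
2. p(m(a, p(p(b)), m(a, p(p(c)), p(p(b)))))  →  p(m(a, p(p(b)), b))   [R2 at 1.3]
3. p(m(a, p(p(b)), b))  →  p(p(b))   [R4 at 1]

Reduce t₂ = m(a, p(p(m(c, p(m(p(a), a, a)), b))), b):
1. m(a, p(p(m(c, p(m(p(a), a, a)), b))), b)  →  p(m(c, p(m(p(a), a, a)), b))   [R4 at ε]
2. p(m(c, p(m(p(a), a, a)), b))  →  p(m(p(a), a, a))   [R4 at 1]
3. p(m(p(a), a, a))  →  p(p(p(p(a))))   [R3 at 1]

no — NF(t₁) = p(p(b)), NF(t₂) = p(p(p(p(a))))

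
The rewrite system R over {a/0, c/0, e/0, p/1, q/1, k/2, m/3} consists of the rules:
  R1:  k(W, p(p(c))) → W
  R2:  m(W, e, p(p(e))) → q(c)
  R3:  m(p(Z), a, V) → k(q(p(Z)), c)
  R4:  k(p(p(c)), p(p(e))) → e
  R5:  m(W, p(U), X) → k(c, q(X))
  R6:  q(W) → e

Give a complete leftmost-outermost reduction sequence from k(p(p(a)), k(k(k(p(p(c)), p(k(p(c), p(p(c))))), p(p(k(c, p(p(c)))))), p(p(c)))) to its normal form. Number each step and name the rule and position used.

p(p(a))

1. k(p(p(a)), k(k(k(p(p(c)), p(k(p(c), p(p(c))))), p(p(k(c, p(p(c)))))), p(p(c))))  →  k(p(p(a)), k(k(p(p(c)), p(k(p(c), p(p(c))))), p(p(k(c, p(p(c)))))))   [R1 at 2]
2. k(p(p(a)), k(k(p(p(c)), p(k(p(c), p(p(c))))), p(p(k(c, p(p(c)))))))  →  k(p(p(a)), k(k(p(p(c)), p(p(c))), p(p(k(c, p(p(c)))))))   [R1 at 2.1.2.1]
3. k(p(p(a)), k(k(p(p(c)), p(p(c))), p(p(k(c, p(p(c)))))))  →  k(p(p(a)), k(p(p(c)), p(p(k(c, p(p(c)))))))   [R1 at 2.1]
4. k(p(p(a)), k(p(p(c)), p(p(k(c, p(p(c)))))))  →  k(p(p(a)), k(p(p(c)), p(p(c))))   [R1 at 2.2.1.1]
5. k(p(p(a)), k(p(p(c)), p(p(c))))  →  k(p(p(a)), p(p(c)))   [R1 at 2]
6. k(p(p(a)), p(p(c)))  →  p(p(a))   [R1 at ε]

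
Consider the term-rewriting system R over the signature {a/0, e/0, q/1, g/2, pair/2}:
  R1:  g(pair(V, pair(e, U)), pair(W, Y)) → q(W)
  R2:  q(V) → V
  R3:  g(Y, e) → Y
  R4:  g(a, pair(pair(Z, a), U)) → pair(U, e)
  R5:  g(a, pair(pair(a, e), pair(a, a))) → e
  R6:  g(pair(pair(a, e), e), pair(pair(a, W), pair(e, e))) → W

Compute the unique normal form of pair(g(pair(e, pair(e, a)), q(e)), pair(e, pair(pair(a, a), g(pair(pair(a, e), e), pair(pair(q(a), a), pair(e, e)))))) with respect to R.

1. pair(g(pair(e, pair(e, a)), q(e)), pair(e, pair(pair(a, a), g(pair(pair(a, e), e), pair(pair(q(a), a), pair(e, e))))))  →  pair(g(pair(e, pair(e, a)), e), pair(e, pair(pair(a, a), g(pair(pair(a, e), e), pair(pair(q(a), a), pair(e, e))))))   [R2 at 1.2]
2. pair(g(pair(e, pair(e, a)), e), pair(e, pair(pair(a, a), g(pair(pair(a, e), e), pair(pair(q(a), a), pair(e, e))))))  →  pair(pair(e, pair(e, a)), pair(e, pair(pair(a, a), g(pair(pair(a, e), e), pair(pair(q(a), a), pair(e, e))))))   [R3 at 1]
3. pair(pair(e, pair(e, a)), pair(e, pair(pair(a, a), g(pair(pair(a, e), e), pair(pair(q(a), a), pair(e, e))))))  →  pair(pair(e, pair(e, a)), pair(e, pair(pair(a, a), g(pair(pair(a, e), e), pair(pair(a, a), pair(e, e))))))   [R2 at 2.2.2.2.1.1]
4. pair(pair(e, pair(e, a)), pair(e, pair(pair(a, a), g(pair(pair(a, e), e), pair(pair(a, a), pair(e, e))))))  →  pair(pair(e, pair(e, a)), pair(e, pair(pair(a, a), a)))   [R6 at 2.2.2]

pair(pair(e, pair(e, a)), pair(e, pair(pair(a, a), a)))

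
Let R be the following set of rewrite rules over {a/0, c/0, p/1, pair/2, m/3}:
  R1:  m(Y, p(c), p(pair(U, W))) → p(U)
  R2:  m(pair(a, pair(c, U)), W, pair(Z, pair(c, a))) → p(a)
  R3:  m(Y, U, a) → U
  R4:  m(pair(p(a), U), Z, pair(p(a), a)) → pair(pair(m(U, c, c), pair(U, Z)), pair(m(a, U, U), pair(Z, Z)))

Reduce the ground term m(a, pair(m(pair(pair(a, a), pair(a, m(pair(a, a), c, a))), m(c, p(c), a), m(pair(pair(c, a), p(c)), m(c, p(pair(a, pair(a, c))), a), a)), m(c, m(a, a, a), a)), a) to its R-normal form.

1. m(a, pair(m(pair(pair(a, a), pair(a, m(pair(a, a), c, a))), m(c, p(c), a), m(pair(pair(c, a), p(c)), m(c, p(pair(a, pair(a, c))), a), a)), m(c, m(a, a, a), a)), a)  →  pair(m(pair(pair(a, a), pair(a, m(pair(a, a), c, a))), m(c, p(c), a), m(pair(pair(c, a), p(c)), m(c, p(pair(a, pair(a, c))), a), a)), m(c, m(a, a, a), a))   [R3 at ε]
2. pair(m(pair(pair(a, a), pair(a, m(pair(a, a), c, a))), m(c, p(c), a), m(pair(pair(c, a), p(c)), m(c, p(pair(a, pair(a, c))), a), a)), m(c, m(a, a, a), a))  →  pair(m(pair(pair(a, a), pair(a, c)), m(c, p(c), a), m(pair(pair(c, a), p(c)), m(c, p(pair(a, pair(a, c))), a), a)), m(c, m(a, a, a), a))   [R3 at 1.1.2.2]
3. pair(m(pair(pair(a, a), pair(a, c)), m(c, p(c), a), m(pair(pair(c, a), p(c)), m(c, p(pair(a, pair(a, c))), a), a)), m(c, m(a, a, a), a))  →  pair(m(pair(pair(a, a), pair(a, c)), p(c), m(pair(pair(c, a), p(c)), m(c, p(pair(a, pair(a, c))), a), a)), m(c, m(a, a, a), a))   [R3 at 1.2]
4. pair(m(pair(pair(a, a), pair(a, c)), p(c), m(pair(pair(c, a), p(c)), m(c, p(pair(a, pair(a, c))), a), a)), m(c, m(a, a, a), a))  →  pair(m(pair(pair(a, a), pair(a, c)), p(c), m(c, p(pair(a, pair(a, c))), a)), m(c, m(a, a, a), a))   [R3 at 1.3]
5. pair(m(pair(pair(a, a), pair(a, c)), p(c), m(c, p(pair(a, pair(a, c))), a)), m(c, m(a, a, a), a))  →  pair(m(pair(pair(a, a), pair(a, c)), p(c), p(pair(a, pair(a, c)))), m(c, m(a, a, a), a))   [R3 at 1.3]
6. pair(m(pair(pair(a, a), pair(a, c)), p(c), p(pair(a, pair(a, c)))), m(c, m(a, a, a), a))  →  pair(p(a), m(c, m(a, a, a), a))   [R1 at 1]
7. pair(p(a), m(c, m(a, a, a), a))  →  pair(p(a), m(a, a, a))   [R3 at 2]
8. pair(p(a), m(a, a, a))  →  pair(p(a), a)   [R3 at 2]

pair(p(a), a)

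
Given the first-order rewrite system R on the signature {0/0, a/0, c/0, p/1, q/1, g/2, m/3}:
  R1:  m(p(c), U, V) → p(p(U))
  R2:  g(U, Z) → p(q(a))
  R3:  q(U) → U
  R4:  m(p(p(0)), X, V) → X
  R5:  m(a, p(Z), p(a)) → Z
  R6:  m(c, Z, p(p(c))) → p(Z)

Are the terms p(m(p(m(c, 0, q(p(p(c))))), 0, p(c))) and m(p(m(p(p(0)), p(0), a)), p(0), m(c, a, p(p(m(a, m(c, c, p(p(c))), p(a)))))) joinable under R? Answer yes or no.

yes — NF(t₁) = p(0), NF(t₂) = p(0)

Reduce t₁ = p(m(p(m(c, 0, q(p(p(c))))), 0, p(c))):
1. p(m(p(m(c, 0, q(p(p(c))))), 0, p(c)))  →  p(m(p(m(c, 0, p(p(c)))), 0, p(c)))   [R3 at 1.1.1.3]
2. p(m(p(m(c, 0, p(p(c)))), 0, p(c)))  →  p(m(p(p(0)), 0, p(c)))   [R6 at 1.1.1]
3. p(m(p(p(0)), 0, p(c)))  →  p(0)   [R4 at 1]

Reduce t₂ = m(p(m(p(p(0)), p(0), a)), p(0), m(c, a, p(p(m(a, m(c, c, p(p(c))), p(a)))))):
1. m(p(m(p(p(0)), p(0), a)), p(0), m(c, a, p(p(m(a, m(c, c, p(p(c))), p(a))))))  →  m(p(p(0)), p(0), m(c, a, p(p(m(a, m(c, c, p(p(c))), p(a))))))   [R4 at 1.1]
2. m(p(p(0)), p(0), m(c, a, p(p(m(a, m(c, c, p(p(c))), p(a))))))  →  p(0)   [R4 at ε]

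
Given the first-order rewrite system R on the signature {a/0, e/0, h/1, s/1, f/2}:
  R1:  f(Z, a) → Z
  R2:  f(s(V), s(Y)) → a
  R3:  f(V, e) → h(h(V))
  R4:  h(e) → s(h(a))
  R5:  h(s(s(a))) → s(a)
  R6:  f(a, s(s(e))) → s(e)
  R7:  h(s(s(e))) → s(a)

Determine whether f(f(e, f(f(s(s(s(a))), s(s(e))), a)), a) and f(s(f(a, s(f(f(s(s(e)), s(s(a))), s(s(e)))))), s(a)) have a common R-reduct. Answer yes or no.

no — NF(t₁) = e, NF(t₂) = a

Reduce t₁ = f(f(e, f(f(s(s(s(a))), s(s(e))), a)), a):
1. f(f(e, f(f(s(s(s(a))), s(s(e))), a)), a)  →  f(e, f(f(s(s(s(a))), s(s(e))), a))   [R1 at ε]
2. f(e, f(f(s(s(s(a))), s(s(e))), a))  →  f(e, f(s(s(s(a))), s(s(e))))   [R1 at 2]
3. f(e, f(s(s(s(a))), s(s(e))))  →  f(e, a)   [R2 at 2]
4. f(e, a)  →  e   [R1 at ε]

Reduce t₂ = f(s(f(a, s(f(f(s(s(e)), s(s(a))), s(s(e)))))), s(a)):
1. f(s(f(a, s(f(f(s(s(e)), s(s(a))), s(s(e)))))), s(a))  →  a   [R2 at ε]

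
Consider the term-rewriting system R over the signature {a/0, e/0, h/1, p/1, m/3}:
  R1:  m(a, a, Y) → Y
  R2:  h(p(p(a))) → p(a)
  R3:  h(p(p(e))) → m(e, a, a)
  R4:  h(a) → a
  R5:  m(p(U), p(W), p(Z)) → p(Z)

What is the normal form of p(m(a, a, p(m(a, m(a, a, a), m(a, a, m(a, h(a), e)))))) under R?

p(p(e))

1. p(m(a, a, p(m(a, m(a, a, a), m(a, a, m(a, h(a), e))))))  →  p(p(m(a, m(a, a, a), m(a, a, m(a, h(a), e)))))   [R1 at 1]
2. p(p(m(a, m(a, a, a), m(a, a, m(a, h(a), e)))))  →  p(p(m(a, a, m(a, a, m(a, h(a), e)))))   [R1 at 1.1.2]
3. p(p(m(a, a, m(a, a, m(a, h(a), e)))))  →  p(p(m(a, a, m(a, h(a), e))))   [R1 at 1.1]
4. p(p(m(a, a, m(a, h(a), e))))  →  p(p(m(a, h(a), e)))   [R1 at 1.1]
5. p(p(m(a, h(a), e)))  →  p(p(m(a, a, e)))   [R4 at 1.1.2]
6. p(p(m(a, a, e)))  →  p(p(e))   [R1 at 1.1]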